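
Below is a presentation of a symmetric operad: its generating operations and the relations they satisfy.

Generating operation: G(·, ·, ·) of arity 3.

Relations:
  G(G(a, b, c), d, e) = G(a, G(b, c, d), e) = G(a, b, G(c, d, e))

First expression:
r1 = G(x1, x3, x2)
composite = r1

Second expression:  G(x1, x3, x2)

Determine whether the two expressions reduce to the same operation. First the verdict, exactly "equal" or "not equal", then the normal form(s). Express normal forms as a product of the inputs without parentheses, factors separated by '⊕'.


equal; both compose to x1 ⊕ x3 ⊕ x2

Normal form of the first expression: x1 ⊕ x3 ⊕ x2
Normal form of the second expression: x1 ⊕ x3 ⊕ x2
Identical normal forms: equal.


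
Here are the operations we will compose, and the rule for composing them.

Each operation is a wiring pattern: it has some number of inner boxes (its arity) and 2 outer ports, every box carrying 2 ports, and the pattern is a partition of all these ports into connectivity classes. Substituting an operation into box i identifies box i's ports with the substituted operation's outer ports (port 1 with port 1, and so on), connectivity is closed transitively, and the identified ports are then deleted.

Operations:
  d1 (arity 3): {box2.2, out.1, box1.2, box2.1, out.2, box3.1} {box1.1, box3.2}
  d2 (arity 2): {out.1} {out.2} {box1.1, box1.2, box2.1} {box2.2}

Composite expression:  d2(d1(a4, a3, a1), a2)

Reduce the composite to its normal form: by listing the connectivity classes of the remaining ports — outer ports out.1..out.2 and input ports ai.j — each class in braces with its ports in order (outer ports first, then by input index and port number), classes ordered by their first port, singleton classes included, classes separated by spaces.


Treat the ports identified at d2 as solder joints: merge, then drop.
after d1, the pattern on (a4, a3, a1) reads {out.1, out.2, a1.1, a3.1, a3.2, a4.2} {a1.2, a4.1} (out.j = its outer ports)
after d2, the pattern on (a4, a3, a1, a2) reads {out.1} {out.2} {a1.1, a2.1, a3.1, a3.2, a4.2} {a1.2, a4.1} {a2.2} (out.j = its outer ports)

{out.1} {out.2} {a1.1, a2.1, a3.1, a3.2, a4.2} {a1.2, a4.1} {a2.2}


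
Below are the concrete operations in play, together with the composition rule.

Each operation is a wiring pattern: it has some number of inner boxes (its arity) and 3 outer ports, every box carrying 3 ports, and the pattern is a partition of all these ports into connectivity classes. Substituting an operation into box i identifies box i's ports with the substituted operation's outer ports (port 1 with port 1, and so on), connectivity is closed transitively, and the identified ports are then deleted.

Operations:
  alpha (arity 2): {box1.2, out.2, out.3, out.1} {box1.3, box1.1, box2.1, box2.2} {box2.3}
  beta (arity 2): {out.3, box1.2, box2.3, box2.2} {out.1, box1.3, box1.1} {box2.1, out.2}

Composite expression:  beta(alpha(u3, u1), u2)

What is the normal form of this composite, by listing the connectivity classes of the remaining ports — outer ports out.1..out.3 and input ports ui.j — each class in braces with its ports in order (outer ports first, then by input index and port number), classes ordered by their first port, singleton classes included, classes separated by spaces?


After gluing at beta, chains via deleted ports link the u-ports.
alpha over (u3, u1) gives {out.1, out.2, out.3, u3.2} {u1.1, u1.2, u3.1, u3.3} {u1.3}, out.j being that stage's outer ports
beta over (u3, u1, u2) gives {out.1, out.3, u2.2, u2.3, u3.2} {out.2, u2.1} {u1.1, u1.2, u3.1, u3.3} {u1.3}, out.j being that stage's outer ports

{out.1, out.3, u2.2, u2.3, u3.2} {out.2, u2.1} {u1.1, u1.2, u3.1, u3.3} {u1.3}


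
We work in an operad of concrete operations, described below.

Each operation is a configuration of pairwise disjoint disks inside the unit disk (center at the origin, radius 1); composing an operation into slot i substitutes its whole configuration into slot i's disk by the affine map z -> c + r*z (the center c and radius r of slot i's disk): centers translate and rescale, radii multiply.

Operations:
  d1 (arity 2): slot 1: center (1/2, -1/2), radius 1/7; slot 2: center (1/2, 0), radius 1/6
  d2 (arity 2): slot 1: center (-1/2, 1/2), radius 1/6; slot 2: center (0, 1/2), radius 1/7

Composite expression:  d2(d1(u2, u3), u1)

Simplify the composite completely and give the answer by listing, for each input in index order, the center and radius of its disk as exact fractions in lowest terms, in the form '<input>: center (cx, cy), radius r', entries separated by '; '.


u1: center (0, 1/2), radius 1/7; u2: center (-5/12, 5/12), radius 1/42; u3: center (-5/12, 1/2), radius 1/36

Follow each u-input down from d2: c' goes to c + r*c', radius to r*r'.
u2: after 2 affine steps, its disk has center (-5/12, 5/12), radius 1/42
u3: after 2 affine steps, its disk has center (-5/12, 1/2), radius 1/36
u1: after 1 affine step, its disk has center (0, 1/2), radius 1/7


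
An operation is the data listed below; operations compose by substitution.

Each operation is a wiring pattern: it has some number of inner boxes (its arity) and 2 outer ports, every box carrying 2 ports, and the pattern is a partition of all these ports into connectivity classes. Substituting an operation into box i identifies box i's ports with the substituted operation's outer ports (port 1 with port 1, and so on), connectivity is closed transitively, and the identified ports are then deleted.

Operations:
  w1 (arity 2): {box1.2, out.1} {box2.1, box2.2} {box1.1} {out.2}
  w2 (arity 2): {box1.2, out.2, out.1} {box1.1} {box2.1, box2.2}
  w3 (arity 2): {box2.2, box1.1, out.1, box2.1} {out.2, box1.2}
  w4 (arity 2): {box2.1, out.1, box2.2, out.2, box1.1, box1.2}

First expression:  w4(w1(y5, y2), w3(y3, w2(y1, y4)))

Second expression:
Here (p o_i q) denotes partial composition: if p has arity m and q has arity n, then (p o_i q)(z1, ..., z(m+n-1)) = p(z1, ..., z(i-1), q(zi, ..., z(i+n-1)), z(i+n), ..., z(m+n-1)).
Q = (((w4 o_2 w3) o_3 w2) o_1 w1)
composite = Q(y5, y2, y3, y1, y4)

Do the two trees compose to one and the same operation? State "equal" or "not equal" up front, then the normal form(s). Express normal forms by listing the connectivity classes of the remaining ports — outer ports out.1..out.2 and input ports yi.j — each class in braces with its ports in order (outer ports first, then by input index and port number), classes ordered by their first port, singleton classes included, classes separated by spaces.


equal; the common form is {out.1, out.2, y1.2, y3.1, y3.2, y5.2} {y1.1} {y2.1, y2.2} {y4.1, y4.2} {y5.1}

Reducing the first expression gives {out.1, out.2, y1.2, y3.1, y3.2, y5.2} {y1.1} {y2.1, y2.2} {y4.1, y4.2} {y5.1}
Reducing the second expression gives {out.1, out.2, y1.2, y3.1, y3.2, y5.2} {y1.1} {y2.1, y2.2} {y4.1, y4.2} {y5.1}
The normal forms match — equal.


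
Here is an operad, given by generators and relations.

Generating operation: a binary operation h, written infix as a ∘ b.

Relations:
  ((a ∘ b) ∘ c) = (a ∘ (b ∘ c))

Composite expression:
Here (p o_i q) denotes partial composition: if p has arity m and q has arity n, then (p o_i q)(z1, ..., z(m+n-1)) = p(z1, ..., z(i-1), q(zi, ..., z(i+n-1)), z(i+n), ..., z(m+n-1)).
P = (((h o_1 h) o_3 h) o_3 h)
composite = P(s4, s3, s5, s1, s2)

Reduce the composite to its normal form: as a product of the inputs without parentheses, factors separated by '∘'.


s4 ∘ s3 ∘ s5 ∘ s1 ∘ s2

Every regrouping of h is equal, so read the s-inputs in written order.
(s4 ∘ s3) collapses to s4 ∘ s3
(s5 ∘ s1) collapses to s5 ∘ s1
((s5 ∘ s1) ∘ s2) collapses to s5 ∘ s1 ∘ s2
((s4 ∘ s3) ∘ ((s5 ∘ s1) ∘ s2)) collapses to s4 ∘ s3 ∘ s5 ∘ s1 ∘ s2


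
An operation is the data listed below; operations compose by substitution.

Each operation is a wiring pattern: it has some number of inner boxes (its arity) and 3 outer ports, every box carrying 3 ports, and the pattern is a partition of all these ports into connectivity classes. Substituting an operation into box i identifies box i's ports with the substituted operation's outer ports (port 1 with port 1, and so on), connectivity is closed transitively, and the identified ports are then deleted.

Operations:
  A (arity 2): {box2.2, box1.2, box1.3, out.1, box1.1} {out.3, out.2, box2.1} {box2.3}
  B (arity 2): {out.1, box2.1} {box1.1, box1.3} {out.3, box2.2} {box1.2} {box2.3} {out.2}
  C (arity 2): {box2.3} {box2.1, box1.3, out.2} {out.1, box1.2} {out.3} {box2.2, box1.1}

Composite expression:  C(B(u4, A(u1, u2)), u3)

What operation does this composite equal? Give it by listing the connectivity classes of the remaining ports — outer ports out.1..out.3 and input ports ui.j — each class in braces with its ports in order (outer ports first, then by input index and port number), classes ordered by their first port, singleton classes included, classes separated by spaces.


{out.1} {out.2, u2.1, u3.1} {out.3} {u1.1, u1.2, u1.3, u2.2, u3.2} {u2.3} {u3.3} {u4.1, u4.3} {u4.2}

Substituting into C glues patterns; closure does the rest.
through A, on inputs (u1, u2): {out.1, u1.1, u1.2, u1.3, u2.2} {out.2, out.3, u2.1} {u2.3} (out.j = stage outer ports)
through B, on inputs (u4, u1, u2): {out.1, u1.1, u1.2, u1.3, u2.2} {out.2} {out.3, u2.1} {u2.3} {u4.1, u4.3} {u4.2} (out.j = stage outer ports)
through C, on inputs (u4, u1, u2, u3): {out.1} {out.2, u2.1, u3.1} {out.3} {u1.1, u1.2, u1.3, u2.2, u3.2} {u2.3} {u3.3} {u4.1, u4.3} {u4.2} (out.j = stage outer ports)


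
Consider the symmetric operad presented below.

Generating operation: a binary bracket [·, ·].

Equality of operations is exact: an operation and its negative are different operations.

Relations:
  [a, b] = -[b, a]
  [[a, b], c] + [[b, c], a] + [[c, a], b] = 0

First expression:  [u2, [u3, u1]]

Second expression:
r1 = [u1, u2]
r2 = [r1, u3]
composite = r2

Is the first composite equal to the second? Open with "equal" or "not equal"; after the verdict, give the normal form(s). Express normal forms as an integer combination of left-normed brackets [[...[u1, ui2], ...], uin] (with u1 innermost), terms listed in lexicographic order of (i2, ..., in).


The first expression reduces to [[u1, u3], u2]
The second expression reduces to [[u1, u2], u3]
No match — not equal.

not equal; first: [[u1, u3], u2]; second: [[u1, u2], u3]


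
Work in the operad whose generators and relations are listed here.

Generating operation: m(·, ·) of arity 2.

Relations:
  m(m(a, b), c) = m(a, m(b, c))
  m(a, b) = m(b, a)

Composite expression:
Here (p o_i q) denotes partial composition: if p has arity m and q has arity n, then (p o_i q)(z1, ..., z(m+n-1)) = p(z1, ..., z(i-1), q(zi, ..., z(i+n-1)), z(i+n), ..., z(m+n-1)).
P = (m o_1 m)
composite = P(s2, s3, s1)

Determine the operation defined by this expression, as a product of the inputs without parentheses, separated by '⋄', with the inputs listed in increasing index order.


s1 ⋄ s2 ⋄ s3

Any arrangement under m is one operation, so sort the s-inputs.
m(s2, s3) collapses to s2 ⋄ s3
m(m(s2, s3), s1) collapses to s2 ⋄ s3 ⋄ s1
rearranged into index order: s1 ⋄ s2 ⋄ s3


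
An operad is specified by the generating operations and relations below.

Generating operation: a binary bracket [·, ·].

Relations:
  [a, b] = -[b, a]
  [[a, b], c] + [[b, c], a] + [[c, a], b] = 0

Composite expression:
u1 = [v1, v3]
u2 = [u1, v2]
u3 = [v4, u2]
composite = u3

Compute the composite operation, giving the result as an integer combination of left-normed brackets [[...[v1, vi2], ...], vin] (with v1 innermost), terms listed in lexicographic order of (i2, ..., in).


-[[[v1, v3], v2], v4]


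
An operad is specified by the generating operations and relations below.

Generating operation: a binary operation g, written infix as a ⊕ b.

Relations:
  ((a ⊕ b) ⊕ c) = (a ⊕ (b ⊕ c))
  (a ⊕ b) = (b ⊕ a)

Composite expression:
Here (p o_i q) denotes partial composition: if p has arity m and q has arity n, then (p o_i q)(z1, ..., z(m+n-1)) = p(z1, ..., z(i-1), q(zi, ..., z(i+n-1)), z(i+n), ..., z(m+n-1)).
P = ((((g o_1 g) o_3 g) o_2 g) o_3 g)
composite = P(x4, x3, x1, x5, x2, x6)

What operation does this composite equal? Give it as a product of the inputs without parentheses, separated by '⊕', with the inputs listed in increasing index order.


Key point: g commutes, so take the x-inputs in any fixed order.
(x1 ⊕ x5) reduces to x1 ⊕ x5
(x3 ⊕ (x1 ⊕ x5)) reduces to x3 ⊕ x1 ⊕ x5
(x4 ⊕ (x3 ⊕ (x1 ⊕ x5))) reduces to x4 ⊕ x3 ⊕ x1 ⊕ x5
(x2 ⊕ x6) reduces to x2 ⊕ x6
((x4 ⊕ (x3 ⊕ (x1 ⊕ x5))) ⊕ (x2 ⊕ x6)) reduces to x4 ⊕ x3 ⊕ x1 ⊕ x5 ⊕ x2 ⊕ x6
commutativity sorts the factors: x1 ⊕ x2 ⊕ x3 ⊕ x4 ⊕ x5 ⊕ x6

x1 ⊕ x2 ⊕ x3 ⊕ x4 ⊕ x5 ⊕ x6


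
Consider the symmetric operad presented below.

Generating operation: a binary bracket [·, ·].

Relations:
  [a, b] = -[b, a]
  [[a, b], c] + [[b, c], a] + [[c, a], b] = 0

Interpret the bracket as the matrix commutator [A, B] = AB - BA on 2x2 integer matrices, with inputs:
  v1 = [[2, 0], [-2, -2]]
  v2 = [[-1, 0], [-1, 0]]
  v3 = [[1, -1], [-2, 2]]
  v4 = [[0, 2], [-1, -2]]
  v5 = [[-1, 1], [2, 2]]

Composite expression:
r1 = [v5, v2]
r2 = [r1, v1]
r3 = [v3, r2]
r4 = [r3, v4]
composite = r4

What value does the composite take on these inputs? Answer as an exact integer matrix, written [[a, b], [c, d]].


[[32, 64], [0, -32]]

[v5, v2] = [[-1, 1], [-5, 1]]
[[v5, v2], v1] = [[-2, -4], [-24, 2]]
[v3, [[v5, v2], v1]] = [[16, 0], [-16, -16]]
[[v3, [[v5, v2], v1]], v4] = [[32, 64], [0, -32]]


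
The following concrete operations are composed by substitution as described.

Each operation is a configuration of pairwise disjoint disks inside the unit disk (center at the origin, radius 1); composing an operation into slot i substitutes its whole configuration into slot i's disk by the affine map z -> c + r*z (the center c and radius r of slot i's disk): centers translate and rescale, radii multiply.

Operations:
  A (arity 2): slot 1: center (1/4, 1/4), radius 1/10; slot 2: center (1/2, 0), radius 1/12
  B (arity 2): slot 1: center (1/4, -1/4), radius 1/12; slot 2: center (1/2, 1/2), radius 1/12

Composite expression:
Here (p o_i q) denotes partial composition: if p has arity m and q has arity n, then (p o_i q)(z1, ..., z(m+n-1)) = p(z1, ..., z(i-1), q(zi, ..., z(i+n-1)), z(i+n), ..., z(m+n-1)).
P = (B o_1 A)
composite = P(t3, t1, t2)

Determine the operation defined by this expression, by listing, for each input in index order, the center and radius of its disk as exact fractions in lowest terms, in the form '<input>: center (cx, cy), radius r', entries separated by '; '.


t1: center (7/24, -1/4), radius 1/144; t2: center (1/2, 1/2), radius 1/12; t3: center (13/48, -11/48), radius 1/120


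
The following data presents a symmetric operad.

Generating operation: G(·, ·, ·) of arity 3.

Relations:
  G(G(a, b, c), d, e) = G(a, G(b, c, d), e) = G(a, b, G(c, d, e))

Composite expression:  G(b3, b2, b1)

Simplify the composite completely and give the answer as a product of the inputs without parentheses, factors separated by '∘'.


b3 ∘ b2 ∘ b1

Associativity of G dissolves the nesting; only the b-input order survives.
G(b3, b2, b1) collapses to b3 ∘ b2 ∘ b1


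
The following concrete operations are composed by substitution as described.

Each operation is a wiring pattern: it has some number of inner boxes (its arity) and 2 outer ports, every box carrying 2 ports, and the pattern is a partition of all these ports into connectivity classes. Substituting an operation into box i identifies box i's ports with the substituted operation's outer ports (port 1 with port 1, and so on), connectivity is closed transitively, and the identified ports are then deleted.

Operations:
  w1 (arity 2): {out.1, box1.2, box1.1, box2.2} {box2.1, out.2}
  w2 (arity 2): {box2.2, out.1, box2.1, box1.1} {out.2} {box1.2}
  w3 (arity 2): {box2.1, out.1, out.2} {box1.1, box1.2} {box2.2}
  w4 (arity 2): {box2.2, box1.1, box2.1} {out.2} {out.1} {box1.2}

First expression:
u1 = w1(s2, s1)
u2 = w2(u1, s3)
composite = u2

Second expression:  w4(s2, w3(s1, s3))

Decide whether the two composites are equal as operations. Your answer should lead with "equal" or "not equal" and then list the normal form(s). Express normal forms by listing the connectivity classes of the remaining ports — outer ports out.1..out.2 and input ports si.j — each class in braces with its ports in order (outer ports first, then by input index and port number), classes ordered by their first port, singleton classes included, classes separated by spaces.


not equal — first {out.1, s1.2, s2.1, s2.2, s3.1, s3.2} {out.2} {s1.1}, second {out.1} {out.2} {s1.1, s1.2} {s2.1, s3.1} {s2.2} {s3.2}


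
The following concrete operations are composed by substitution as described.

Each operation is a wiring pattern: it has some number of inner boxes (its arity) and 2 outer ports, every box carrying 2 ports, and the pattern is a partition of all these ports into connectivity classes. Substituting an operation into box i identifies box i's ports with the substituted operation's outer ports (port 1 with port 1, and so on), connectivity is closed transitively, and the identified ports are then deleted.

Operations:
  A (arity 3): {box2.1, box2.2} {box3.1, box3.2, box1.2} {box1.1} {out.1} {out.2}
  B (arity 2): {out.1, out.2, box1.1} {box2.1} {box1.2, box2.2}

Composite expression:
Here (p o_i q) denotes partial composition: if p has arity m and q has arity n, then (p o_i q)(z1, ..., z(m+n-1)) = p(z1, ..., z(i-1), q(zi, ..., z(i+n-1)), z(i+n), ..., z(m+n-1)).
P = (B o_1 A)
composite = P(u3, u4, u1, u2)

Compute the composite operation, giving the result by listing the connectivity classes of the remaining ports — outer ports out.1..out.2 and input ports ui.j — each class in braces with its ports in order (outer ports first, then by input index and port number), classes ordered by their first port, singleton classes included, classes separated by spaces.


{out.1, out.2} {u1.1, u1.2, u3.2} {u2.1} {u2.2} {u3.1} {u4.1, u4.2}

Connectivity passes through glued B-boundaries; trace each wire chain.
A over (u3, u4, u1) gives {out.1} {out.2} {u1.1, u1.2, u3.2} {u3.1} {u4.1, u4.2}, out.j being that stage's outer ports
B over (u3, u4, u1, u2) gives {out.1, out.2} {u1.1, u1.2, u3.2} {u2.1} {u2.2} {u3.1} {u4.1, u4.2}, out.j being that stage's outer ports


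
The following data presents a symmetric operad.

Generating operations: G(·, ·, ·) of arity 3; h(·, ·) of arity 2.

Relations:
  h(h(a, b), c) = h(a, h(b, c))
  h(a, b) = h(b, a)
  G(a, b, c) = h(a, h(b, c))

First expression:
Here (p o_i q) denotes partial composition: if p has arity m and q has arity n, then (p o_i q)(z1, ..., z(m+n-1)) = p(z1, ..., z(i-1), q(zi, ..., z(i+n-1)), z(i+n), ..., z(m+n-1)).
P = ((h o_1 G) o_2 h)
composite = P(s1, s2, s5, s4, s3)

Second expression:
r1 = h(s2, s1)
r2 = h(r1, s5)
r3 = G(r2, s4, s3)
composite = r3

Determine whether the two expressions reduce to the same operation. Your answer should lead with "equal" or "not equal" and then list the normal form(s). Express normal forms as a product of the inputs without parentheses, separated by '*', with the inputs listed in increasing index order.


The first expression, normalized: s1 * s2 * s3 * s4 * s5
The second expression, normalized: s1 * s2 * s3 * s4 * s5
The forms coincide; equal.

equal; the common form is s1 * s2 * s3 * s4 * s5


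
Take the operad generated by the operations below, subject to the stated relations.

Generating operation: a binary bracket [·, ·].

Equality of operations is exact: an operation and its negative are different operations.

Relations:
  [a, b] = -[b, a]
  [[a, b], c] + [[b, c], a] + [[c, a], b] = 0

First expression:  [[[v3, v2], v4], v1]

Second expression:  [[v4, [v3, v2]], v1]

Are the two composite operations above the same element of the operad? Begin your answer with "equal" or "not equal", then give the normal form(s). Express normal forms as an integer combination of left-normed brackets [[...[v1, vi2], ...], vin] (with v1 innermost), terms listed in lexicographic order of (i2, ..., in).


Reducing the first expression gives [[[v1, v2], v3], v4] - [[[v1, v3], v2], v4] - [[[v1, v4], v2], v3] + [[[v1, v4], v3], v2]
Reducing the second expression gives -[[[v1, v2], v3], v4] + [[[v1, v3], v2], v4] + [[[v1, v4], v2], v3] - [[[v1, v4], v3], v2]
The forms do not match — not equal.

not equal — first [[[v1, v2], v3], v4] - [[[v1, v3], v2], v4] - [[[v1, v4], v2], v3] + [[[v1, v4], v3], v2], second -[[[v1, v2], v3], v4] + [[[v1, v3], v2], v4] + [[[v1, v4], v2], v3] - [[[v1, v4], v3], v2]


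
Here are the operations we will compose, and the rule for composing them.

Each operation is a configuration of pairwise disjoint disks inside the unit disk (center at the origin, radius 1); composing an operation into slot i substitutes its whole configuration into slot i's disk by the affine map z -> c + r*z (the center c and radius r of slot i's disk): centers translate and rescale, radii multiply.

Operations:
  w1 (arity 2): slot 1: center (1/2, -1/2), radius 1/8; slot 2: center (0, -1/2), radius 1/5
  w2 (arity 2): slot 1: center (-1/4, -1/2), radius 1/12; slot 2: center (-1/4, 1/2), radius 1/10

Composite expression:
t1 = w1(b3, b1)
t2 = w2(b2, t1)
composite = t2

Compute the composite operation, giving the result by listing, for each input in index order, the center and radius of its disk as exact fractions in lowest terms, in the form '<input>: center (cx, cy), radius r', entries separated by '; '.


b1: center (-1/4, 9/20), radius 1/50; b2: center (-1/4, -1/2), radius 1/12; b3: center (-1/5, 9/20), radius 1/80

Affine substitution under w2: radii multiply and b-centers shift.
tracing b2 down its 1-map path: center (-1/4, -1/2), radius 1/12
tracing b3 down its 2-map path: center (-1/5, 9/20), radius 1/80
tracing b1 down its 2-map path: center (-1/4, 9/20), radius 1/50


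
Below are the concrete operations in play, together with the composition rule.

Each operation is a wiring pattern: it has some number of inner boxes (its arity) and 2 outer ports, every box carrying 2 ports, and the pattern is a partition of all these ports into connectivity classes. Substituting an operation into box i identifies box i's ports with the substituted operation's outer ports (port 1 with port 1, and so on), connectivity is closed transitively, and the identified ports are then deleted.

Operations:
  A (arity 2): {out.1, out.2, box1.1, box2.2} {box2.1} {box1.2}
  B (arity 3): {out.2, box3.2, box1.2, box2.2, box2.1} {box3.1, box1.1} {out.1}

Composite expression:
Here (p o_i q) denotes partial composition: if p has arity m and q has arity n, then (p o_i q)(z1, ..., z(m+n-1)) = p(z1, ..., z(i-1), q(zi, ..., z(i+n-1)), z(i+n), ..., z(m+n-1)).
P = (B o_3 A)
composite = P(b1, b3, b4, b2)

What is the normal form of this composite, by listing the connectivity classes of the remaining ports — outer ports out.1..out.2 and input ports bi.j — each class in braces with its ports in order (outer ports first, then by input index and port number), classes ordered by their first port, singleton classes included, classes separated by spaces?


{out.1} {out.2, b1.1, b1.2, b2.2, b3.1, b3.2, b4.1} {b2.1} {b4.2}

Treat the ports identified at B as solder joints: merge, then drop.
the subtree at A composes to {out.1, out.2, b2.2, b4.1} {b2.1} {b4.2} on (b4, b2); out.j = own outer ports
the subtree at B composes to {out.1} {out.2, b1.1, b1.2, b2.2, b3.1, b3.2, b4.1} {b2.1} {b4.2} on (b1, b3, b4, b2); out.j = own outer ports


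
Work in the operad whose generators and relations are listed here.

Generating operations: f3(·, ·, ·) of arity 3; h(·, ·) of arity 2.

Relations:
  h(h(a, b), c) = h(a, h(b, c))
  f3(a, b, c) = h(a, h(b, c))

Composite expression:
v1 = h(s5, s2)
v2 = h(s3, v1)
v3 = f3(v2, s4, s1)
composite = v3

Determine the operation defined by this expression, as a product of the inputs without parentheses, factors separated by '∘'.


s3 ∘ s5 ∘ s2 ∘ s4 ∘ s1

Under associativity of f3, the answer is the s's in reading order.
h(s5, s2) linearizes to s5 ∘ s2
h(s3, h(s5, s2)) linearizes to s3 ∘ s5 ∘ s2
f3(h(s3, h(s5, s2)), s4, s1) linearizes to s3 ∘ s5 ∘ s2 ∘ s4 ∘ s1


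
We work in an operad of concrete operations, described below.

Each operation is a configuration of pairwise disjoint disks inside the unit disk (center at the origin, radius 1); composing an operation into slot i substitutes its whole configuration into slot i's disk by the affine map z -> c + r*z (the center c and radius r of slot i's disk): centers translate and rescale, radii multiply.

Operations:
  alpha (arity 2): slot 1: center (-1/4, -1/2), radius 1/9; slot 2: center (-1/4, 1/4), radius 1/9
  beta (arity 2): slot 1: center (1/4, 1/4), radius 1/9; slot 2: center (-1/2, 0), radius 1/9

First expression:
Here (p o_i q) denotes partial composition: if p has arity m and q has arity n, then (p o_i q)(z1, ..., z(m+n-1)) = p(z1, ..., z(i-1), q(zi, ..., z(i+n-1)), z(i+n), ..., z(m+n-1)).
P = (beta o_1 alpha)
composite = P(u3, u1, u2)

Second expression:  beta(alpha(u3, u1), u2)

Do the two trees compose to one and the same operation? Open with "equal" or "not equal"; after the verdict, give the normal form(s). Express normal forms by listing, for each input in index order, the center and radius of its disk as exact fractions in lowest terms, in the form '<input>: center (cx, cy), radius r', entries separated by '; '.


equal; both compose to u1: center (2/9, 5/18), radius 1/81; u2: center (-1/2, 0), radius 1/9; u3: center (2/9, 7/36), radius 1/81

The first composite normalizes to u1: center (2/9, 5/18), radius 1/81; u2: center (-1/2, 0), radius 1/9; u3: center (2/9, 7/36), radius 1/81
The second composite normalizes to u1: center (2/9, 5/18), radius 1/81; u2: center (-1/2, 0), radius 1/9; u3: center (2/9, 7/36), radius 1/81
Both agree, so they are equal.


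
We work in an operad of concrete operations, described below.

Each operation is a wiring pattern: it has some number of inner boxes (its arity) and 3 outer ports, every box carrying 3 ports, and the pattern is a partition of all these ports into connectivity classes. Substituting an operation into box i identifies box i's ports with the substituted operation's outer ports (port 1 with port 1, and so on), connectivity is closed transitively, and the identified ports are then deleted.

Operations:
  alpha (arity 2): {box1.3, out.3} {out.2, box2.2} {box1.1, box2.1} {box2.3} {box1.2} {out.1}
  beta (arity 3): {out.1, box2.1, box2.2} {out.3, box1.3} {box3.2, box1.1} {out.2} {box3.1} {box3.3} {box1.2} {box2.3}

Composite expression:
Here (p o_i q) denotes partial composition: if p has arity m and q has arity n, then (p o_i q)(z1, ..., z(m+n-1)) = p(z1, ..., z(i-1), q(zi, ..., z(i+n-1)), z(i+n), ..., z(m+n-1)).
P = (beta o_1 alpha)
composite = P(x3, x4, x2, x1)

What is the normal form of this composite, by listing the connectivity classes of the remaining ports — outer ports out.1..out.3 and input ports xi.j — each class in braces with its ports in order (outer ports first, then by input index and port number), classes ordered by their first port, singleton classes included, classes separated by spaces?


{out.1, x2.1, x2.2} {out.2} {out.3, x3.3} {x1.1} {x1.2} {x1.3} {x2.3} {x3.1, x4.1} {x3.2} {x4.2} {x4.3}

After gluing at beta, chains via deleted ports link the x-ports.
stage alpha: inputs (x3, x4), connectivity {out.1} {out.2, x4.2} {out.3, x3.3} {x3.1, x4.1} {x3.2} {x4.3}, out.j its boundary
stage beta: inputs (x3, x4, x2, x1), connectivity {out.1, x2.1, x2.2} {out.2} {out.3, x3.3} {x1.1} {x1.2} {x1.3} {x2.3} {x3.1, x4.1} {x3.2} {x4.2} {x4.3}, out.j its boundary


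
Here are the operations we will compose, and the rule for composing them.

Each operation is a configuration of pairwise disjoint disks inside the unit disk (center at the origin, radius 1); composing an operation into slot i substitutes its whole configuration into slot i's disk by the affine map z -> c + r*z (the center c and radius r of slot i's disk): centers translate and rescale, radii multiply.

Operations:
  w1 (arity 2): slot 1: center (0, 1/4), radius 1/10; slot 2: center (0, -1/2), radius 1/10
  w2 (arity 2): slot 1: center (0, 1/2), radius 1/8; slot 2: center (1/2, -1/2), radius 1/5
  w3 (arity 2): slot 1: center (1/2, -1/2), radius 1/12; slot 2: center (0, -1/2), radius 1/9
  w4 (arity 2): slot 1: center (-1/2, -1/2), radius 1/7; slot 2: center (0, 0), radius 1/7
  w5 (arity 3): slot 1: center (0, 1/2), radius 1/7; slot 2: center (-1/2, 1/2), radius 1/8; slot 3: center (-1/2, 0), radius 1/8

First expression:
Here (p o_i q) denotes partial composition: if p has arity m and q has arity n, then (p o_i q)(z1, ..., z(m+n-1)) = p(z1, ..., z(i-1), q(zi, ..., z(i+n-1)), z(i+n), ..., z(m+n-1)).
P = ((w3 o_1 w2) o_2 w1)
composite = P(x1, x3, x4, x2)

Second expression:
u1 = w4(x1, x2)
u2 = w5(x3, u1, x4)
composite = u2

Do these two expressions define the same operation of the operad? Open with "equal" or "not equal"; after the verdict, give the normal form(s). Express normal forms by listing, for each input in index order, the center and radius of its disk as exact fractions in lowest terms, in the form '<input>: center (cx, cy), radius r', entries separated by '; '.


not equal — first x1: center (1/2, -11/24), radius 1/96; x2: center (0, -1/2), radius 1/9; x3: center (13/24, -43/80), radius 1/600; x4: center (13/24, -11/20), radius 1/600, second x1: center (-9/16, 7/16), radius 1/56; x2: center (-1/2, 1/2), radius 1/56; x3: center (0, 1/2), radius 1/7; x4: center (-1/2, 0), radius 1/8

Reducing the first expression gives x1: center (1/2, -11/24), radius 1/96; x2: center (0, -1/2), radius 1/9; x3: center (13/24, -43/80), radius 1/600; x4: center (13/24, -11/20), radius 1/600
Reducing the second expression gives x1: center (-9/16, 7/16), radius 1/56; x2: center (-1/2, 1/2), radius 1/56; x3: center (0, 1/2), radius 1/7; x4: center (-1/2, 0), radius 1/8
No match — not equal.


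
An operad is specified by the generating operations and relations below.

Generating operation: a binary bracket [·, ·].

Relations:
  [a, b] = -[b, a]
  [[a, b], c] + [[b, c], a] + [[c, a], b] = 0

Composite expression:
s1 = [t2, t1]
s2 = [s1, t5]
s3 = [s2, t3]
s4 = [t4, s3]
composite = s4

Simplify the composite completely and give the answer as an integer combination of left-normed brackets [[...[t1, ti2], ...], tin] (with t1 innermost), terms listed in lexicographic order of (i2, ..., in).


[[[[t1, t2], t5], t3], t4]

Left-normed coefficients sit on the t1-initial expansion words.
Composite bracket: [t4, [[[t2, t1], t5], t3]]
Expanding via [a, b] = ab - ba: 16 signed words (2^4 = 16).
Collect the words opening with t1:
  sign of t1t2t5t3t4 is +1, so it contributes +[[[[t1, t2], t5], t3], t4]


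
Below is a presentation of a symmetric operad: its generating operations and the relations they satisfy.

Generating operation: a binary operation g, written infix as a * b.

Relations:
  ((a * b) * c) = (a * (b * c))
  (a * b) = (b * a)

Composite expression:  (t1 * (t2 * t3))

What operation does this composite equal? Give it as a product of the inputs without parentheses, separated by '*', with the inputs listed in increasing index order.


t1 * t2 * t3

Any arrangement under g is one operation, so sort the t-inputs.
(t2 * t3) linearizes to t2 * t3
(t1 * (t2 * t3)) linearizes to t1 * t2 * t3
sorting the factors by input index: t1 * t2 * t3


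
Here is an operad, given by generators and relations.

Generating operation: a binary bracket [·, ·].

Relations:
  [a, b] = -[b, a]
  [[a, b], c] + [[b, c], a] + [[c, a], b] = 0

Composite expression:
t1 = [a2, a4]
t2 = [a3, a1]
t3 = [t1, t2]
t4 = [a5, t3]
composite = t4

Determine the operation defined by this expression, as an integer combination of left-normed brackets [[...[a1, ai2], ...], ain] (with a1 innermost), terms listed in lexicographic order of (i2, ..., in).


-[[[[a1, a3], a2], a4], a5] + [[[[a1, a3], a4], a2], a5]

Skip Jacobi rewriting: expand, keep a1-initial words, read off terms.
Composite bracket: [a5, [[a2, a4], [a3, a1]]]
Expanding via [a, b] = ab - ba: 16 signed words (2^4 = 16).
Keep just the words that open with a1:
  word a1a3a2a4a5 has sign -1, contributing -[[[[a1, a3], a2], a4], a5]
  word a1a3a4a2a5 has sign +1, contributing +[[[[a1, a3], a4], a2], a5]


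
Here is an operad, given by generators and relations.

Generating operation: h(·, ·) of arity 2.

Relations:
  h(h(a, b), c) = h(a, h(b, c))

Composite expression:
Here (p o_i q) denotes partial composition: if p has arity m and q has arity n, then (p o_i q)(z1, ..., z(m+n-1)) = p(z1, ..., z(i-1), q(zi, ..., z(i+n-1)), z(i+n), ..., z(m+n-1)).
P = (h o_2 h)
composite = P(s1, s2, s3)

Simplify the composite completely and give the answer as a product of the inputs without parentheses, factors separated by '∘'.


Associativity of h dissolves the nesting; only the s-input order survives.
h(s2, s3) spells out as s2 ∘ s3
h(s1, h(s2, s3)) spells out as s1 ∘ s2 ∘ s3

s1 ∘ s2 ∘ s3


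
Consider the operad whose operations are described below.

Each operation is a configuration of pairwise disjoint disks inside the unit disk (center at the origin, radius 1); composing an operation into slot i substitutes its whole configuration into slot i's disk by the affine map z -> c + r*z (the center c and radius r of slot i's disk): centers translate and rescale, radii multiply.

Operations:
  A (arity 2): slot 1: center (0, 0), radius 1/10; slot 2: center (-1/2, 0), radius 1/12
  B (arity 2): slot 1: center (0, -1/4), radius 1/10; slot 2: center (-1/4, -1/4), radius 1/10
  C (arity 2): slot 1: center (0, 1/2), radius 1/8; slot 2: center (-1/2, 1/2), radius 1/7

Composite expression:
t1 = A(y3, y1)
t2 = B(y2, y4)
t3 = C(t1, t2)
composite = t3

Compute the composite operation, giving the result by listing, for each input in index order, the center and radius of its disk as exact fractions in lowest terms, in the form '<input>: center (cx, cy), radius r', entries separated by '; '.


Each y-disk chains the slot maps above it in C; radii multiply.
tracing y3 down its 2-map path: center (0, 1/2), radius 1/80
tracing y1 down its 2-map path: center (-1/16, 1/2), radius 1/96
tracing y2 down its 2-map path: center (-1/2, 13/28), radius 1/70
tracing y4 down its 2-map path: center (-15/28, 13/28), radius 1/70

y1: center (-1/16, 1/2), radius 1/96; y2: center (-1/2, 13/28), radius 1/70; y3: center (0, 1/2), radius 1/80; y4: center (-15/28, 13/28), radius 1/70


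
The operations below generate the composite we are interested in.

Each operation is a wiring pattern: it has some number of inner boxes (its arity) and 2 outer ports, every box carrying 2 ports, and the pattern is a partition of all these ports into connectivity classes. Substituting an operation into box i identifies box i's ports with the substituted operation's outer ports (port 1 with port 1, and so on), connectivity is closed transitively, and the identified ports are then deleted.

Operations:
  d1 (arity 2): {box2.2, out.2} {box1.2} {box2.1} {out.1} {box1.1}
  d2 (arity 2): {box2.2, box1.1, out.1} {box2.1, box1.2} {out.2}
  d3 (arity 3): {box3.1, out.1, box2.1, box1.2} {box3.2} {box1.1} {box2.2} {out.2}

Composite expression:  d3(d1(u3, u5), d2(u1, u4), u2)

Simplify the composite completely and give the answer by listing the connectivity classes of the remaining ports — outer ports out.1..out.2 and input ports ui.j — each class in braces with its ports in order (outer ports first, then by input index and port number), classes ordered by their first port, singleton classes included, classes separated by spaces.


Connectivity passes through glued d3-boundaries; trace each wire chain.
through d1, on inputs (u3, u5): {out.1} {out.2, u5.2} {u3.1} {u3.2} {u5.1} (out.j = stage outer ports)
through d2, on inputs (u1, u4): {out.1, u1.1, u4.2} {out.2} {u1.2, u4.1} (out.j = stage outer ports)
through d3, on inputs (u3, u5, u1, u4, u2): {out.1, u1.1, u2.1, u4.2, u5.2} {out.2} {u1.2, u4.1} {u2.2} {u3.1} {u3.2} {u5.1} (out.j = stage outer ports)

{out.1, u1.1, u2.1, u4.2, u5.2} {out.2} {u1.2, u4.1} {u2.2} {u3.1} {u3.2} {u5.1}


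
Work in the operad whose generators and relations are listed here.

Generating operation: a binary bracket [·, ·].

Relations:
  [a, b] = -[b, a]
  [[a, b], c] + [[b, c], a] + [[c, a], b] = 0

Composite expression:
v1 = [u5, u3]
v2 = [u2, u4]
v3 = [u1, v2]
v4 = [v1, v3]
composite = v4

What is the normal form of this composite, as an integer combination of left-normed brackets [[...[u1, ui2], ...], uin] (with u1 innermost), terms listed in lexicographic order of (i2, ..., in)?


[[[[u1, u2], u4], u3], u5] - [[[[u1, u2], u4], u5], u3] - [[[[u1, u4], u2], u3], u5] + [[[[u1, u4], u2], u5], u3]


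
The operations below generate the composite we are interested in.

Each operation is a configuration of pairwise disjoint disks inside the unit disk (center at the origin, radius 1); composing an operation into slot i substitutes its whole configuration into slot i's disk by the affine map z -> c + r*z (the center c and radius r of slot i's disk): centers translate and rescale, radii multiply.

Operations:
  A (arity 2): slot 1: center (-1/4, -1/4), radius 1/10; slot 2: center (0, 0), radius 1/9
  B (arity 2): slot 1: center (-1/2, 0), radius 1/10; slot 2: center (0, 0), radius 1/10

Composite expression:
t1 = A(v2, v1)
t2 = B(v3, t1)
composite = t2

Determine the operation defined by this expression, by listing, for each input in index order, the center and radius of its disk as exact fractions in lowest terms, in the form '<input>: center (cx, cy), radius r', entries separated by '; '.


v1: center (0, 0), radius 1/90; v2: center (-1/40, -1/40), radius 1/100; v3: center (-1/2, 0), radius 1/10

Below B, radii multiply path by path; the v-disk centers shift.
input v3: composing its 1 substitution step yields center (-1/2, 0), radius 1/10
input v2: composing its 2 substitution steps yields center (-1/40, -1/40), radius 1/100
input v1: composing its 2 substitution steps yields center (0, 0), radius 1/90


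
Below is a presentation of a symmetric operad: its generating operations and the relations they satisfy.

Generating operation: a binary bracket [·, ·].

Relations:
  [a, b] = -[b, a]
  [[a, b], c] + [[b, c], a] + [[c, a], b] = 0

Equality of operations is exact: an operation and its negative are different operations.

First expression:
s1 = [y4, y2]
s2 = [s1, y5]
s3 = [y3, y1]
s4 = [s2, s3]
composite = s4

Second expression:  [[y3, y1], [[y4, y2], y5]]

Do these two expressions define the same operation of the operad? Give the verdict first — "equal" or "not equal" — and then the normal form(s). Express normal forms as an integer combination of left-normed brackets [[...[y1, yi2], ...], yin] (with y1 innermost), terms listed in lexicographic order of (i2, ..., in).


not equal: they reduce to -[[[[y1, y3], y2], y4], y5] + [[[[y1, y3], y4], y2], y5] + [[[[y1, y3], y5], y2], y4] - [[[[y1, y3], y5], y4], y2] and [[[[y1, y3], y2], y4], y5] - [[[[y1, y3], y4], y2], y5] - [[[[y1, y3], y5], y2], y4] + [[[[y1, y3], y5], y4], y2]

Reducing the first expression gives -[[[[y1, y3], y2], y4], y5] + [[[[y1, y3], y4], y2], y5] + [[[[y1, y3], y5], y2], y4] - [[[[y1, y3], y5], y4], y2]
Reducing the second expression gives [[[[y1, y3], y2], y4], y5] - [[[[y1, y3], y4], y2], y5] - [[[[y1, y3], y5], y2], y4] + [[[[y1, y3], y5], y4], y2]
Distinct normal forms: not equal.


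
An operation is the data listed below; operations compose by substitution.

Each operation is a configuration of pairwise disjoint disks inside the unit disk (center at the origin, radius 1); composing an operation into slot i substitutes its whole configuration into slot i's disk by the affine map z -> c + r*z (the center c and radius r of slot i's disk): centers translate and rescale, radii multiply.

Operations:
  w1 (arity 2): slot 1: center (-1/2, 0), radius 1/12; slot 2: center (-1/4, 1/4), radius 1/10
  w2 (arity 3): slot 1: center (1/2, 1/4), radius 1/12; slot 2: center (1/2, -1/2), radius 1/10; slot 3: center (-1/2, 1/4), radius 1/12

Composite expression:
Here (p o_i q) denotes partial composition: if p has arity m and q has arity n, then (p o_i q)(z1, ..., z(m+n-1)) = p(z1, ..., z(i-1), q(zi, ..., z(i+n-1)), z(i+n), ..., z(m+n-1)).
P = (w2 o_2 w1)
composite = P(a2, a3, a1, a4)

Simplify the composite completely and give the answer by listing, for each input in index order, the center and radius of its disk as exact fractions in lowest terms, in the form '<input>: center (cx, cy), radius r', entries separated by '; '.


Each a-disk chains the slot maps above it in w2; radii multiply.
a2 passes through 1 substitution, ending at center (1/2, 1/4), radius 1/12
a3 passes through 2 substitutions, ending at center (9/20, -1/2), radius 1/120
a1 passes through 2 substitutions, ending at center (19/40, -19/40), radius 1/100
a4 passes through 1 substitution, ending at center (-1/2, 1/4), radius 1/12

a1: center (19/40, -19/40), radius 1/100; a2: center (1/2, 1/4), radius 1/12; a3: center (9/20, -1/2), radius 1/120; a4: center (-1/2, 1/4), radius 1/12
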